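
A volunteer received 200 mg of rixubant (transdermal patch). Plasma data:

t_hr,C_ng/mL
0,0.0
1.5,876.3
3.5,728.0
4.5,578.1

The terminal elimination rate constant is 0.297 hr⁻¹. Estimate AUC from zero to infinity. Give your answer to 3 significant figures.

Trapezoidal AUC_0→4.5:
  [0→1.5]: (0.0+876.3)/2 × 1.5 = 657.225
  [1.5→3.5]: (876.3+728.0)/2 × 2 = 1604.3
  [3.5→4.5]: (728.0+578.1)/2 × 1 = 653.05
  Sum = 2914.575 ng/mL·hr
Extrapolated tail: C_last / k_e = 578.1 / 0.297 = 1946.465
AUC_0→∞ = 2914.575 + 1946.465 = 4861.04 ng/mL·hr

AUC = 4860 ng/mL·hr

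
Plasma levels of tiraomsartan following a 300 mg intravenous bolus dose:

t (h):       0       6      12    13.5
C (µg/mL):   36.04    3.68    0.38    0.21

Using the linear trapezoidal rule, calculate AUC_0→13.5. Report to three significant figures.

AUC = 132 µg/mL·h

Trapezoidal AUC_0→13.5:
  [0→6]: (36.04+3.68)/2 × 6 = 119.16
  [6→12]: (3.68+0.38)/2 × 6 = 12.18
  [12→13.5]: (0.38+0.21)/2 × 1.5 = 0.4425
  Sum = 131.7825 µg/mL·h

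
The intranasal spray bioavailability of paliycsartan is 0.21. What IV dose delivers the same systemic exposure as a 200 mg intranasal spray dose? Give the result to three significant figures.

D_iv = 42.0 mg

Systemic exposure from an extravascular dose = F × D_ev, so the equivalent IV dose is F × D_ev.
D_iv = F × D_ev = 0.21 × 200 = 42 mg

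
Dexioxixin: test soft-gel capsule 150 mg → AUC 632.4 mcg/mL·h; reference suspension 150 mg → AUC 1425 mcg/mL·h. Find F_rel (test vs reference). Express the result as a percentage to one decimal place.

F_rel = 44.4%

F_rel = (AUC_test/D_test) / (AUC_ref/D_ref)
      = (632.4/150) / (1425/150)
      = 4.216 / 9.5 = 0.4438 = 44.38%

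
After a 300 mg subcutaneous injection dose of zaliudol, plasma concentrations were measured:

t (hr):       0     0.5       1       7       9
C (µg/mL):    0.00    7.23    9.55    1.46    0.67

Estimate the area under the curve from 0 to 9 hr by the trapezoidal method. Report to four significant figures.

AUC = 41.16 µg/mL·hr

Trapezoidal AUC_0→9:
  [0→0.5]: (0.00+7.23)/2 × 0.5 = 1.8075
  [0.5→1]: (7.23+9.55)/2 × 0.5 = 4.195
  [1→7]: (9.55+1.46)/2 × 6 = 33.03
  [7→9]: (1.46+0.67)/2 × 2 = 2.13
  Sum = 41.1625 µg/mL·hr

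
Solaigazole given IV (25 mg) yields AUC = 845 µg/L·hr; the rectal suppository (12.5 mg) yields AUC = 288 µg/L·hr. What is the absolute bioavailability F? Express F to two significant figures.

F = 0.68

F = (AUC_ev / D_ev) / (AUC_iv / D_iv)
  = (288/12.5) / (845/25)
  = 23.04 / 33.8 = 0.6817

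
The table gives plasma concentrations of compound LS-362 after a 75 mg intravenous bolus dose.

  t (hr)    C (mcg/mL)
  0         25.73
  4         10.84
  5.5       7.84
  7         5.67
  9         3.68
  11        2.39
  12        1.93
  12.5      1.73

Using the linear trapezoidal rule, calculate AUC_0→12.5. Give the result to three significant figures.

Trapezoidal AUC_0→12.5:
  [0→4]: (25.73+10.84)/2 × 4 = 73.14
  [4→5.5]: (10.84+7.84)/2 × 1.5 = 14.01
  [5.5→7]: (7.84+5.67)/2 × 1.5 = 10.1325
  [7→9]: (5.67+3.68)/2 × 2 = 9.35
  [9→11]: (3.68+2.39)/2 × 2 = 6.07
  [11→12]: (2.39+1.93)/2 × 1 = 2.16
  [12→12.5]: (1.93+1.73)/2 × 0.5 = 0.915
  Sum = 115.7775 mcg/mL·hr

AUC = 116 mcg/mL·hr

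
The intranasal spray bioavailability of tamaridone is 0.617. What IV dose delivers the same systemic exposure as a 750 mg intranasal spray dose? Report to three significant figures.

Systemic exposure from an extravascular dose = F × D_ev, so the equivalent IV dose is F × D_ev.
D_iv = F × D_ev = 0.617 × 750 = 462.75 mg

D_iv = 463 mg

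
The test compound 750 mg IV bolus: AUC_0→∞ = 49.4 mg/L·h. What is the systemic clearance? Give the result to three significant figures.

CL = 15.2 L/h

CL = Dose_iv / AUC_0→∞
   = 750 / 49.4 = 15.1822 L/h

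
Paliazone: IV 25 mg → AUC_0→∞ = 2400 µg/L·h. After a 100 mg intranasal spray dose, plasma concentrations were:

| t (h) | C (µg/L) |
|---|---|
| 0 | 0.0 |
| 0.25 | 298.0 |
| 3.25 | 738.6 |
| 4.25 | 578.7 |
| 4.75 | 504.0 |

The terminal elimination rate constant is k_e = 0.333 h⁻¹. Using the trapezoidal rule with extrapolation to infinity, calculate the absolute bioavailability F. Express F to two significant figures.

F = 0.42

Trapezoidal AUC_0→4.75 (intranasal spray):
  [0→0.25]: (0.0+298.0)/2 × 0.25 = 37.25
  [0.25→3.25]: (298.0+738.6)/2 × 3 = 1554.9
  [3.25→4.25]: (738.6+578.7)/2 × 1 = 658.65
  [4.25→4.75]: (578.7+504.0)/2 × 0.5 = 270.675
  Sum = 2521.475 µg/L·h
Tail: C_last/k_e = 504.0/0.333 = 1513.514
AUC_0→∞ (intranasal spray) = 2521.475 + 1513.514 = 4034.989 µg/L·h
F = (AUC_ev/D_ev)/(AUC_iv/D_iv) = (4034.989/100)/(2400/25) = 40.34989/96 = 0.4203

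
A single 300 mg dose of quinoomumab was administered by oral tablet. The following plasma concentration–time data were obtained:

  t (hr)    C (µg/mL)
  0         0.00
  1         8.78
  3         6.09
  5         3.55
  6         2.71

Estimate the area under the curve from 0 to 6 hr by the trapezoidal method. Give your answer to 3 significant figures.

AUC = 32.0 µg/mL·hr

Trapezoidal AUC_0→6:
  [0→1]: (0.00+8.78)/2 × 1 = 4.39
  [1→3]: (8.78+6.09)/2 × 2 = 14.87
  [3→5]: (6.09+3.55)/2 × 2 = 9.64
  [5→6]: (3.55+2.71)/2 × 1 = 3.13
  Sum = 32.03 µg/mL·hr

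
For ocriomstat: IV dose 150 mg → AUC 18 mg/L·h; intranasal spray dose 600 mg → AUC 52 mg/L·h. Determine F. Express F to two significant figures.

F = 0.72

F = (AUC_ev / D_ev) / (AUC_iv / D_iv)
  = (52/600) / (18/150)
  = 0.0866667 / 0.12 = 0.7222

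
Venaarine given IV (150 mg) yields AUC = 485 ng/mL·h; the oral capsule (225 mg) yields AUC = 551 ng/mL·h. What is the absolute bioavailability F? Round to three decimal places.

F = 0.757

F = (AUC_ev / D_ev) / (AUC_iv / D_iv)
  = (551/225) / (485/150)
  = 2.44889 / 3.23333 = 0.7574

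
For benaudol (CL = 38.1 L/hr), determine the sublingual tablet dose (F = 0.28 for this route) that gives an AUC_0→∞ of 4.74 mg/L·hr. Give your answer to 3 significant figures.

Dose = 645 mg

Dose = CL × AUC_0→∞ / F
     = 38.1 × 4.74 / 0.28 = 644.979 mg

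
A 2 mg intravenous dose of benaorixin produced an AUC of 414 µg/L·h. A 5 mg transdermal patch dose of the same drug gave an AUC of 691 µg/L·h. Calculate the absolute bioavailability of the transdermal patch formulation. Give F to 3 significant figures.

F = 0.668

F = (AUC_ev / D_ev) / (AUC_iv / D_iv)
  = (691/5) / (414/2)
  = 138.2 / 207 = 0.6676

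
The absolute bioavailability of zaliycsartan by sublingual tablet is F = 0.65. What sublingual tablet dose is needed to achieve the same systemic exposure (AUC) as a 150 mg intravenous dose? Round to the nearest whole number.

For equal systemic exposure: F × D_ev = D_iv
D_ev = D_iv / F = 150 / 0.65 = 230.769 mg

D_sublingual = 231 mg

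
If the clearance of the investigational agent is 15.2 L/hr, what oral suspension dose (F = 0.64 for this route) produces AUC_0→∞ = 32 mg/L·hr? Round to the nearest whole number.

Dose = 760 mg

Dose = CL × AUC_0→∞ / F
     = 15.2 × 32 / 0.64 = 760 mg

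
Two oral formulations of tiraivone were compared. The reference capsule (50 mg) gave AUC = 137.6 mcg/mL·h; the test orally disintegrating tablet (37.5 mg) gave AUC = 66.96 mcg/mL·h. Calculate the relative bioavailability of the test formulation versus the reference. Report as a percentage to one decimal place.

F_rel = 64.9%

F_rel = (AUC_test/D_test) / (AUC_ref/D_ref)
      = (66.96/37.5) / (137.6/50)
      = 1.7856 / 2.752 = 0.6488 = 64.88%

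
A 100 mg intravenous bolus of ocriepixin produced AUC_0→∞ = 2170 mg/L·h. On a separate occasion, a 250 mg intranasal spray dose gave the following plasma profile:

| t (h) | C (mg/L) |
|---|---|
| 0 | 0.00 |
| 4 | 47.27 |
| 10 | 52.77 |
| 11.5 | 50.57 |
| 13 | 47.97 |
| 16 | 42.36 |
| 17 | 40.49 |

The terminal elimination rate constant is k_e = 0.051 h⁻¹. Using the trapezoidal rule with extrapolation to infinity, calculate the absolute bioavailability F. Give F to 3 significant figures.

F = 0.280

Trapezoidal AUC_0→17 (intranasal spray):
  [0→4]: (0.00+47.27)/2 × 4 = 94.54
  [4→10]: (47.27+52.77)/2 × 6 = 300.12
  [10→11.5]: (52.77+50.57)/2 × 1.5 = 77.505
  [11.5→13]: (50.57+47.97)/2 × 1.5 = 73.905
  [13→16]: (47.97+42.36)/2 × 3 = 135.495
  [16→17]: (42.36+40.49)/2 × 1 = 41.425
  Sum = 722.99 mg/L·h
Tail: C_last/k_e = 40.49/0.051 = 793.922
AUC_0→∞ (intranasal spray) = 722.99 + 793.922 = 1516.912 mg/L·h
F = (AUC_ev/D_ev)/(AUC_iv/D_iv) = (1516.912/250)/(2170/100) = 6.067648/21.7 = 0.2796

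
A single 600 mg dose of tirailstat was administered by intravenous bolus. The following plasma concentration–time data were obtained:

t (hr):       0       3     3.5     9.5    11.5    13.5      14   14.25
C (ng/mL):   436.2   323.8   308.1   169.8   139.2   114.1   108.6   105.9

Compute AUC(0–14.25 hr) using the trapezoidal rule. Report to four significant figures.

AUC = 3376 ng/mL·hr

Trapezoidal AUC_0→14.25:
  [0→3]: (436.2+323.8)/2 × 3 = 1140.0
  [3→3.5]: (323.8+308.1)/2 × 0.5 = 157.975
  [3.5→9.5]: (308.1+169.8)/2 × 6 = 1433.7
  [9.5→11.5]: (169.8+139.2)/2 × 2 = 309.0
  [11.5→13.5]: (139.2+114.1)/2 × 2 = 253.3
  [13.5→14]: (114.1+108.6)/2 × 0.5 = 55.675
  [14→14.25]: (108.6+105.9)/2 × 0.25 = 26.8125
  Sum = 3376.4625 ng/mL·hr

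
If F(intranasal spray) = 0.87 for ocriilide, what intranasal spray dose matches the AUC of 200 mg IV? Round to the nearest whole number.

For equal systemic exposure: F × D_ev = D_iv
D_ev = D_iv / F = 200 / 0.87 = 229.885 mg

D_intranasal = 230 mg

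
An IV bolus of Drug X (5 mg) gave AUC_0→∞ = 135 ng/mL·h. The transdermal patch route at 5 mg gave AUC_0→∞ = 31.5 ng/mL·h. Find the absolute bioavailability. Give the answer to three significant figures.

F = 0.233

F = (AUC_ev / D_ev) / (AUC_iv / D_iv)
  = (31.5/5) / (135/5)
  = 6.3 / 27 = 0.2333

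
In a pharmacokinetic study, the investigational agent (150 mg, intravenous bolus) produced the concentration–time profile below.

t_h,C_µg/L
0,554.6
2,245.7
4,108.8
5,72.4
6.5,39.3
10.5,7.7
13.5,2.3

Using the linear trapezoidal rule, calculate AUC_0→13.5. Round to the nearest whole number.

AUC = 1438 µg/L·h

Trapezoidal AUC_0→13.5:
  [0→2]: (554.6+245.7)/2 × 2 = 800.3
  [2→4]: (245.7+108.8)/2 × 2 = 354.5
  [4→5]: (108.8+72.4)/2 × 1 = 90.6
  [5→6.5]: (72.4+39.3)/2 × 1.5 = 83.775
  [6.5→10.5]: (39.3+7.7)/2 × 4 = 94.0
  [10.5→13.5]: (7.7+2.3)/2 × 3 = 15.0
  Sum = 1438.175 µg/L·h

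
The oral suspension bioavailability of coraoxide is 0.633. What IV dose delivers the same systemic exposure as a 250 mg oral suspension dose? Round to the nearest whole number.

D_iv = 158 mg

Systemic exposure from an extravascular dose = F × D_ev, so the equivalent IV dose is F × D_ev.
D_iv = F × D_ev = 0.633 × 250 = 158.25 mg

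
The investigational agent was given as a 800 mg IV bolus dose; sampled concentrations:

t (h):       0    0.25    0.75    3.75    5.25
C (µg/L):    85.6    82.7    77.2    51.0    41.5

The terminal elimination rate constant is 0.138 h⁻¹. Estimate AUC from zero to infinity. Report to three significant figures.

AUC = 623 µg/L·h

Trapezoidal AUC_0→5.25:
  [0→0.25]: (85.6+82.7)/2 × 0.25 = 21.0375
  [0.25→0.75]: (82.7+77.2)/2 × 0.5 = 39.975
  [0.75→3.75]: (77.2+51.0)/2 × 3 = 192.3
  [3.75→5.25]: (51.0+41.5)/2 × 1.5 = 69.375
  Sum = 322.6875 µg/L·h
Extrapolated tail: C_last / k_e = 41.5 / 0.138 = 300.725
AUC_0→∞ = 322.6875 + 300.725 = 623.4125 µg/L·h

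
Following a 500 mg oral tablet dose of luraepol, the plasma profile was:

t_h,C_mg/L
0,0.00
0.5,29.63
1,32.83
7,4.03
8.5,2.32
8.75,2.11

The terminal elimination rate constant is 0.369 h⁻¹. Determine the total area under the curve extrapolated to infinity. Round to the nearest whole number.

AUC = 145 mg/L·h

Trapezoidal AUC_0→8.75:
  [0→0.5]: (0.00+29.63)/2 × 0.5 = 7.4075
  [0.5→1]: (29.63+32.83)/2 × 0.5 = 15.615
  [1→7]: (32.83+4.03)/2 × 6 = 110.58
  [7→8.5]: (4.03+2.32)/2 × 1.5 = 4.7625
  [8.5→8.75]: (2.32+2.11)/2 × 0.25 = 0.55375
  Sum = 138.91875 mg/L·h
Extrapolated tail: C_last / k_e = 2.11 / 0.369 = 5.718
AUC_0→∞ = 138.91875 + 5.718 = 144.63675 mg/L·h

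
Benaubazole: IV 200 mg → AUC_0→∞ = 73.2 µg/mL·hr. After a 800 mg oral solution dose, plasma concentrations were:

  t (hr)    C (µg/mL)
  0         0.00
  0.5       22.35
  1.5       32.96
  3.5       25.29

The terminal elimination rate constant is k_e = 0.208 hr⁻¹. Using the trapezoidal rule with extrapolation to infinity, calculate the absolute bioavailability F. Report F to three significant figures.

Trapezoidal AUC_0→3.5 (oral solution):
  [0→0.5]: (0.00+22.35)/2 × 0.5 = 5.5875
  [0.5→1.5]: (22.35+32.96)/2 × 1 = 27.655
  [1.5→3.5]: (32.96+25.29)/2 × 2 = 58.25
  Sum = 91.4925 µg/mL·hr
Tail: C_last/k_e = 25.29/0.208 = 121.587
AUC_0→∞ (oral solution) = 91.4925 + 121.587 = 213.0795 µg/mL·hr
F = (AUC_ev/D_ev)/(AUC_iv/D_iv) = (213.0795/800)/(73.2/200) = 0.266349/0.366 = 0.7277

F = 0.728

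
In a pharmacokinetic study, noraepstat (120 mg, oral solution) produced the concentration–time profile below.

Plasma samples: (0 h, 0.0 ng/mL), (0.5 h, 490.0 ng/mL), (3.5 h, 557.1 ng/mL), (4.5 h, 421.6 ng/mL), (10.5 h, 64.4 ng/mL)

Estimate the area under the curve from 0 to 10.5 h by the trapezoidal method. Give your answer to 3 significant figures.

Trapezoidal AUC_0→10.5:
  [0→0.5]: (0.0+490.0)/2 × 0.5 = 122.5
  [0.5→3.5]: (490.0+557.1)/2 × 3 = 1570.65
  [3.5→4.5]: (557.1+421.6)/2 × 1 = 489.35
  [4.5→10.5]: (421.6+64.4)/2 × 6 = 1458.0
  Sum = 3640.5 ng/mL·h

AUC = 3640 ng/mL·h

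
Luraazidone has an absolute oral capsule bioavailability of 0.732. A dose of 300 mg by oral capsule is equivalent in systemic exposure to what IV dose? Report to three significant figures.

D_iv = 220 mg

Systemic exposure from an extravascular dose = F × D_ev, so the equivalent IV dose is F × D_ev.
D_iv = F × D_ev = 0.732 × 300 = 219.6 mg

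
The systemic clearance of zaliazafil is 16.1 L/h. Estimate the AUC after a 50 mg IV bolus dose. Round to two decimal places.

AUC = 3.11 mg/L·h

AUC_0→∞ = Dose_iv / CL
        = 50 / 16.1 = 3.10559 mg/L·h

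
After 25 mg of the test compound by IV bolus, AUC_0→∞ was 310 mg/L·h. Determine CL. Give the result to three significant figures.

CL = Dose_iv / AUC_0→∞
   = 25 / 310 = 0.0806452 L/h

CL = 0.0806 L/h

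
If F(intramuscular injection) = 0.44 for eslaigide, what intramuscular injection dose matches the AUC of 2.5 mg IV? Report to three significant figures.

D_intramuscular = 5.68 mg

For equal systemic exposure: F × D_ev = D_iv
D_ev = D_iv / F = 2.5 / 0.44 = 5.68182 mg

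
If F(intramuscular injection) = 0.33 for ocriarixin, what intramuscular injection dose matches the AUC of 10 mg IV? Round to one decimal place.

D_intramuscular = 30.3 mg

For equal systemic exposure: F × D_ev = D_iv
D_ev = D_iv / F = 10 / 0.33 = 30.303 mg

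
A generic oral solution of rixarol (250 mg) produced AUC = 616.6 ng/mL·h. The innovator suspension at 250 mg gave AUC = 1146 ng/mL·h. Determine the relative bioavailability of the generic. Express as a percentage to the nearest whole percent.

F_rel = (AUC_test/D_test) / (AUC_ref/D_ref)
      = (616.6/250) / (1146/250)
      = 2.4664 / 4.584 = 0.5380 = 53.80%

F_rel = 54%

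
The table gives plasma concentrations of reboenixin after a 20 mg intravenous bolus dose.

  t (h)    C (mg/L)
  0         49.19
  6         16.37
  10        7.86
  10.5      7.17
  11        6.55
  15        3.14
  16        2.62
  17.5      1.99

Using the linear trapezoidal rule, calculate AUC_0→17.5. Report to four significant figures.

Trapezoidal AUC_0→17.5:
  [0→6]: (49.19+16.37)/2 × 6 = 196.68
  [6→10]: (16.37+7.86)/2 × 4 = 48.46
  [10→10.5]: (7.86+7.17)/2 × 0.5 = 3.7575
  [10.5→11]: (7.17+6.55)/2 × 0.5 = 3.43
  [11→15]: (6.55+3.14)/2 × 4 = 19.38
  [15→16]: (3.14+2.62)/2 × 1 = 2.88
  [16→17.5]: (2.62+1.99)/2 × 1.5 = 3.4575
  Sum = 278.045 mg/L·h

AUC = 278.0 mg/L·h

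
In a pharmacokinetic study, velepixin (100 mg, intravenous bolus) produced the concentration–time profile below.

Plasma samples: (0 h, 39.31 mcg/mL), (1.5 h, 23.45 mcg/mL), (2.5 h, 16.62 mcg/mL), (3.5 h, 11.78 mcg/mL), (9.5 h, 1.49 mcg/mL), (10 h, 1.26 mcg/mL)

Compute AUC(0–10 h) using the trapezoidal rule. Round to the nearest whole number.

AUC = 122 mcg/mL·h

Trapezoidal AUC_0→10:
  [0→1.5]: (39.31+23.45)/2 × 1.5 = 47.07
  [1.5→2.5]: (23.45+16.62)/2 × 1 = 20.035
  [2.5→3.5]: (16.62+11.78)/2 × 1 = 14.2
  [3.5→9.5]: (11.78+1.49)/2 × 6 = 39.81
  [9.5→10]: (1.49+1.26)/2 × 0.5 = 0.6875
  Sum = 121.8025 mcg/mL·h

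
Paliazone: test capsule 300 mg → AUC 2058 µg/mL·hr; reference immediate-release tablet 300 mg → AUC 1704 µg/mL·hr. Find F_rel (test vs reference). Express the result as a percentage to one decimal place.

F_rel = (AUC_test/D_test) / (AUC_ref/D_ref)
      = (2058/300) / (1704/300)
      = 6.86 / 5.68 = 1.2077 = 120.77%

F_rel = 120.8%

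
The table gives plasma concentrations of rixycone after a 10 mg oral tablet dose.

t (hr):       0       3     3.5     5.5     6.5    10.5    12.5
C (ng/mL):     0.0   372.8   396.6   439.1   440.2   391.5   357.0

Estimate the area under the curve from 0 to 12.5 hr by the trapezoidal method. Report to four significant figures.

Trapezoidal AUC_0→12.5:
  [0→3]: (0.0+372.8)/2 × 3 = 559.2
  [3→3.5]: (372.8+396.6)/2 × 0.5 = 192.35
  [3.5→5.5]: (396.6+439.1)/2 × 2 = 835.7
  [5.5→6.5]: (439.1+440.2)/2 × 1 = 439.65
  [6.5→10.5]: (440.2+391.5)/2 × 4 = 1663.4
  [10.5→12.5]: (391.5+357.0)/2 × 2 = 748.5
  Sum = 4438.8 ng/mL·hr

AUC = 4439 ng/mL·hr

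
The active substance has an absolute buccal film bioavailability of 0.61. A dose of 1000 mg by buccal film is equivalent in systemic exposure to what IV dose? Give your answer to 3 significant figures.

Systemic exposure from an extravascular dose = F × D_ev, so the equivalent IV dose is F × D_ev.
D_iv = F × D_ev = 0.61 × 1000 = 610 mg

D_iv = 610 mg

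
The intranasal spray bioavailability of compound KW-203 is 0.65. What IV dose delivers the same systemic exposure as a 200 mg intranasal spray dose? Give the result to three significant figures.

Systemic exposure from an extravascular dose = F × D_ev, so the equivalent IV dose is F × D_ev.
D_iv = F × D_ev = 0.65 × 200 = 130 mg

D_iv = 130 mg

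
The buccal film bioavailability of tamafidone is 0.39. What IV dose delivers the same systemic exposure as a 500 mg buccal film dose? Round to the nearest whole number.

Systemic exposure from an extravascular dose = F × D_ev, so the equivalent IV dose is F × D_ev.
D_iv = F × D_ev = 0.39 × 500 = 195 mg

D_iv = 195 mg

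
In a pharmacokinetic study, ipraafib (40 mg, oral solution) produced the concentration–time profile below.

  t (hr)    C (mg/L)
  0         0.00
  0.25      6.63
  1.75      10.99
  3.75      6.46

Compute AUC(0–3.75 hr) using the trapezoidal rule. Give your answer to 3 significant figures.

Trapezoidal AUC_0→3.75:
  [0→0.25]: (0.00+6.63)/2 × 0.25 = 0.82875
  [0.25→1.75]: (6.63+10.99)/2 × 1.5 = 13.215
  [1.75→3.75]: (10.99+6.46)/2 × 2 = 17.45
  Sum = 31.49375 mg/L·hr

AUC = 31.5 mg/L·hr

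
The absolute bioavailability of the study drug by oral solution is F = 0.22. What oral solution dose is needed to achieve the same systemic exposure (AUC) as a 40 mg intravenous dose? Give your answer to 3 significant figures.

D_oral = 182 mg

For equal systemic exposure: F × D_ev = D_iv
D_ev = D_iv / F = 40 / 0.22 = 181.818 mg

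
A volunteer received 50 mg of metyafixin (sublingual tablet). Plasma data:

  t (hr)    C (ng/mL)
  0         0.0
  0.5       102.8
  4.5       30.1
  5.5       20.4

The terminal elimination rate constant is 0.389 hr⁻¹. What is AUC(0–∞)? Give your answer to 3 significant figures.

AUC = 369 ng/mL·hr

Trapezoidal AUC_0→5.5:
  [0→0.5]: (0.0+102.8)/2 × 0.5 = 25.7
  [0.5→4.5]: (102.8+30.1)/2 × 4 = 265.8
  [4.5→5.5]: (30.1+20.4)/2 × 1 = 25.25
  Sum = 316.75 ng/mL·hr
Extrapolated tail: C_last / k_e = 20.4 / 0.389 = 52.442
AUC_0→∞ = 316.75 + 52.442 = 369.192 ng/mL·hr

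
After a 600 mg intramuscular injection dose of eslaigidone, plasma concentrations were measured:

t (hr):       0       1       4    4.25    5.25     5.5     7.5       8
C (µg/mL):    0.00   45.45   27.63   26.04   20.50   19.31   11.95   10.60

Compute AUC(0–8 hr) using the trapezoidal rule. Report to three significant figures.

AUC = 204 µg/mL·hr

Trapezoidal AUC_0→8:
  [0→1]: (0.00+45.45)/2 × 1 = 22.725
  [1→4]: (45.45+27.63)/2 × 3 = 109.62
  [4→4.25]: (27.63+26.04)/2 × 0.25 = 6.70875
  [4.25→5.25]: (26.04+20.50)/2 × 1 = 23.27
  [5.25→5.5]: (20.50+19.31)/2 × 0.25 = 4.97625
  [5.5→7.5]: (19.31+11.95)/2 × 2 = 31.26
  [7.5→8]: (11.95+10.60)/2 × 0.5 = 5.6375
  Sum = 204.1975 µg/mL·hr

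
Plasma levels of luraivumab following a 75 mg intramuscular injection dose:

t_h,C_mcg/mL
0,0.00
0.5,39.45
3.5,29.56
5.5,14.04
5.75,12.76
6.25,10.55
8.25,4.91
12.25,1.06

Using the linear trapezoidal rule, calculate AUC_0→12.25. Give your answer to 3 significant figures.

AUC = 194 mcg/mL·h

Trapezoidal AUC_0→12.25:
  [0→0.5]: (0.00+39.45)/2 × 0.5 = 9.8625
  [0.5→3.5]: (39.45+29.56)/2 × 3 = 103.515
  [3.5→5.5]: (29.56+14.04)/2 × 2 = 43.6
  [5.5→5.75]: (14.04+12.76)/2 × 0.25 = 3.35
  [5.75→6.25]: (12.76+10.55)/2 × 0.5 = 5.8275
  [6.25→8.25]: (10.55+4.91)/2 × 2 = 15.46
  [8.25→12.25]: (4.91+1.06)/2 × 4 = 11.94
  Sum = 193.555 mcg/mL·h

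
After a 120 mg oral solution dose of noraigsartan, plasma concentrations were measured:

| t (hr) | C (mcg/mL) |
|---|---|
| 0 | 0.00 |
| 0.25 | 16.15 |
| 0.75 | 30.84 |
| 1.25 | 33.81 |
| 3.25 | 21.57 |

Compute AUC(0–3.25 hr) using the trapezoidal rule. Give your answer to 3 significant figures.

Trapezoidal AUC_0→3.25:
  [0→0.25]: (0.00+16.15)/2 × 0.25 = 2.01875
  [0.25→0.75]: (16.15+30.84)/2 × 0.5 = 11.7475
  [0.75→1.25]: (30.84+33.81)/2 × 0.5 = 16.1625
  [1.25→3.25]: (33.81+21.57)/2 × 2 = 55.38
  Sum = 85.30875 mcg/mL·hr

AUC = 85.3 mcg/mL·hr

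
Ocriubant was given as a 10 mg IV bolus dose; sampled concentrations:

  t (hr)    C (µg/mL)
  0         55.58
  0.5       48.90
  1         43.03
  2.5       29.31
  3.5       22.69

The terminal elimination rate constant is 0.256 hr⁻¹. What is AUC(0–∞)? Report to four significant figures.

Trapezoidal AUC_0→3.5:
  [0→0.5]: (55.58+48.90)/2 × 0.5 = 26.12
  [0.5→1]: (48.90+43.03)/2 × 0.5 = 22.9825
  [1→2.5]: (43.03+29.31)/2 × 1.5 = 54.255
  [2.5→3.5]: (29.31+22.69)/2 × 1 = 26.0
  Sum = 129.3575 µg/mL·hr
Extrapolated tail: C_last / k_e = 22.69 / 0.256 = 88.633
AUC_0→∞ = 129.3575 + 88.633 = 217.9905 µg/mL·hr

AUC = 218.0 µg/mL·hr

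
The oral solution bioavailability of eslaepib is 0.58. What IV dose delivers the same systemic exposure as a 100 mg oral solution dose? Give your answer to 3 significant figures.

D_iv = 58.0 mg

Systemic exposure from an extravascular dose = F × D_ev, so the equivalent IV dose is F × D_ev.
D_iv = F × D_ev = 0.58 × 100 = 58 mg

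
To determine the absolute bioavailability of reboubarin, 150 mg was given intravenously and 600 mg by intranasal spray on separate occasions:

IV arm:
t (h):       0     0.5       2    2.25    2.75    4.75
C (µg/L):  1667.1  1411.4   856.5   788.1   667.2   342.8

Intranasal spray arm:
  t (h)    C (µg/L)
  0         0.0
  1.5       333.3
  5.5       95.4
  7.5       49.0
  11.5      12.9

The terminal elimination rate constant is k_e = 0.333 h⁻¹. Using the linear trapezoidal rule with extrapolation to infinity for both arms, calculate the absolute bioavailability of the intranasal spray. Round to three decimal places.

Trapezoidal AUC_0→4.75 (IV):
  [0→0.5]: (1667.1+1411.4)/2 × 0.5 = 769.625
  [0.5→2]: (1411.4+856.5)/2 × 1.5 = 1700.925
  [2→2.25]: (856.5+788.1)/2 × 0.25 = 205.575
  [2.25→2.75]: (788.1+667.2)/2 × 0.5 = 363.825
  [2.75→4.75]: (667.2+342.8)/2 × 2 = 1010.0
  Sum = 4049.95 µg/L·h
IV tail: 342.8/0.333 = 1029.429; AUC_iv,0→∞ = 4049.95 + 1029.429 = 5079.379 µg/L·h
Trapezoidal AUC_0→11.5 (intranasal spray):
  [0→1.5]: (0.0+333.3)/2 × 1.5 = 249.975
  [1.5→5.5]: (333.3+95.4)/2 × 4 = 857.4
  [5.5→7.5]: (95.4+49.0)/2 × 2 = 144.4
  [7.5→11.5]: (49.0+12.9)/2 × 4 = 123.8
  Sum = 1375.575 µg/L·h
intranasal spray tail: 12.9/0.333 = 38.739; AUC_ev,0→∞ = 1375.575 + 38.739 = 1414.314 µg/L·h
F = (AUC_ev/D_ev)/(AUC_iv/D_iv) = (1414.314/600)/(5079.379/150) = 2.35719/33.8625 = 0.0696

F = 0.070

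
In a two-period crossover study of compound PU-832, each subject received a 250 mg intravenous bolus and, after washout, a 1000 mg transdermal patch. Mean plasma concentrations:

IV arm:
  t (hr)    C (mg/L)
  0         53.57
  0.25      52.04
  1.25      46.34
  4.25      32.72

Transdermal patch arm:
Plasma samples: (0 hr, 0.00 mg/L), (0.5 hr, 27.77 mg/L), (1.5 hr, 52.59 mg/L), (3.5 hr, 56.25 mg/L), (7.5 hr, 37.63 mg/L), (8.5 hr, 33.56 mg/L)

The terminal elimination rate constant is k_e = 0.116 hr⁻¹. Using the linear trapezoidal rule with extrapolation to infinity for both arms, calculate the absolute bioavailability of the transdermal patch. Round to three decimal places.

Trapezoidal AUC_0→4.25 (IV):
  [0→0.25]: (53.57+52.04)/2 × 0.25 = 13.20125
  [0.25→1.25]: (52.04+46.34)/2 × 1 = 49.19
  [1.25→4.25]: (46.34+32.72)/2 × 3 = 118.59
  Sum = 180.98125 mg/L·hr
IV tail: 32.72/0.116 = 282.069; AUC_iv,0→∞ = 180.98125 + 282.069 = 463.05025 mg/L·hr
Trapezoidal AUC_0→8.5 (transdermal patch):
  [0→0.5]: (0.00+27.77)/2 × 0.5 = 6.9425
  [0.5→1.5]: (27.77+52.59)/2 × 1 = 40.18
  [1.5→3.5]: (52.59+56.25)/2 × 2 = 108.84
  [3.5→7.5]: (56.25+37.63)/2 × 4 = 187.76
  [7.5→8.5]: (37.63+33.56)/2 × 1 = 35.595
  Sum = 379.3175 mg/L·hr
transdermal patch tail: 33.56/0.116 = 289.310; AUC_ev,0→∞ = 379.3175 + 289.310 = 668.6275 mg/L·hr
F = (AUC_ev/D_ev)/(AUC_iv/D_iv) = (668.6275/1000)/(463.05025/250) = 0.6686275/1.852201 = 0.3610

F = 0.361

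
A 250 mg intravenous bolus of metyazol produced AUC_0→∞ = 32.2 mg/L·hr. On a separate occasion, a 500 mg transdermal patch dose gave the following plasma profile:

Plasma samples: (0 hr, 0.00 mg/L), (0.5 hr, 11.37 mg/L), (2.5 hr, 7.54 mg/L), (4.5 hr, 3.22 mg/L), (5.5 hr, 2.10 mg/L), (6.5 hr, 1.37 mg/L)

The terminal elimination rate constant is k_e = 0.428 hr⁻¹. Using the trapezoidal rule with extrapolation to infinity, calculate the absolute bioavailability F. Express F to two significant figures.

Trapezoidal AUC_0→6.5 (transdermal patch):
  [0→0.5]: (0.00+11.37)/2 × 0.5 = 2.8425
  [0.5→2.5]: (11.37+7.54)/2 × 2 = 18.91
  [2.5→4.5]: (7.54+3.22)/2 × 2 = 10.76
  [4.5→5.5]: (3.22+2.10)/2 × 1 = 2.66
  [5.5→6.5]: (2.10+1.37)/2 × 1 = 1.735
  Sum = 36.9075 mg/L·hr
Tail: C_last/k_e = 1.37/0.428 = 3.201
AUC_0→∞ (transdermal patch) = 36.9075 + 3.201 = 40.1085 mg/L·hr
F = (AUC_ev/D_ev)/(AUC_iv/D_iv) = (40.1085/500)/(32.2/250) = 0.080217/0.1288 = 0.6228

F = 0.62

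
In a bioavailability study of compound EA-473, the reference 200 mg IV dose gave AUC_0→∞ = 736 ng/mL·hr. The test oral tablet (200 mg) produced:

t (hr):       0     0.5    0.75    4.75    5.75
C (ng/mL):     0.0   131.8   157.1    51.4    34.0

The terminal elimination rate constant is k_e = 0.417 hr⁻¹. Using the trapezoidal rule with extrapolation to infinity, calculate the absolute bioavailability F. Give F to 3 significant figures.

F = 0.829

Trapezoidal AUC_0→5.75 (oral tablet):
  [0→0.5]: (0.0+131.8)/2 × 0.5 = 32.95
  [0.5→0.75]: (131.8+157.1)/2 × 0.25 = 36.1125
  [0.75→4.75]: (157.1+51.4)/2 × 4 = 417.0
  [4.75→5.75]: (51.4+34.0)/2 × 1 = 42.7
  Sum = 528.7625 ng/mL·hr
Tail: C_last/k_e = 34.0/0.417 = 81.535
AUC_0→∞ (oral tablet) = 528.7625 + 81.535 = 610.2975 ng/mL·hr
F = (AUC_ev/D_ev)/(AUC_iv/D_iv) = (610.2975/200)/(736/200) = 3.0514875/3.68 = 0.8292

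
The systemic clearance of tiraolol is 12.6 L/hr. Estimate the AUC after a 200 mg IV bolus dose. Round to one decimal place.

AUC_0→∞ = Dose_iv / CL
        = 200 / 12.6 = 15.873 mg/L·hr

AUC = 15.9 mg/L·hr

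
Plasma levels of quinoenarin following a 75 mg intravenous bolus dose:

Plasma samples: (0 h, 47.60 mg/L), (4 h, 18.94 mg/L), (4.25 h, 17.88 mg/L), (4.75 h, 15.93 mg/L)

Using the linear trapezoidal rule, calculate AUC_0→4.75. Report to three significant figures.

AUC = 146 mg/L·h

Trapezoidal AUC_0→4.75:
  [0→4]: (47.60+18.94)/2 × 4 = 133.08
  [4→4.25]: (18.94+17.88)/2 × 0.25 = 4.6025
  [4.25→4.75]: (17.88+15.93)/2 × 0.5 = 8.4525
  Sum = 146.135 mg/L·h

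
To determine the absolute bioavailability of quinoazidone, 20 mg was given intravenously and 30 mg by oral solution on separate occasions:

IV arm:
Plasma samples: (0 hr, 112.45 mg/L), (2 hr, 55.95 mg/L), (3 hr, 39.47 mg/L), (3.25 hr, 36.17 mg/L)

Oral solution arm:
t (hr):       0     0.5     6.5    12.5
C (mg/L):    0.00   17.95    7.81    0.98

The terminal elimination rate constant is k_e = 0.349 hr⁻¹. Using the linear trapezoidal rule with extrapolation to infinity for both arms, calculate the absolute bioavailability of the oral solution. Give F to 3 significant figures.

F = 0.225

Trapezoidal AUC_0→3.25 (IV):
  [0→2]: (112.45+55.95)/2 × 2 = 168.4
  [2→3]: (55.95+39.47)/2 × 1 = 47.71
  [3→3.25]: (39.47+36.17)/2 × 0.25 = 9.455
  Sum = 225.565 mg/L·hr
IV tail: 36.17/0.349 = 103.639; AUC_iv,0→∞ = 225.565 + 103.639 = 329.204 mg/L·hr
Trapezoidal AUC_0→12.5 (oral solution):
  [0→0.5]: (0.00+17.95)/2 × 0.5 = 4.4875
  [0.5→6.5]: (17.95+7.81)/2 × 6 = 77.28
  [6.5→12.5]: (7.81+0.98)/2 × 6 = 26.37
  Sum = 108.1375 mg/L·hr
oral solution tail: 0.98/0.349 = 2.808; AUC_ev,0→∞ = 108.1375 + 2.808 = 110.9455 mg/L·hr
F = (AUC_ev/D_ev)/(AUC_iv/D_iv) = (110.9455/30)/(329.204/20) = 3.69818/16.4602 = 0.2247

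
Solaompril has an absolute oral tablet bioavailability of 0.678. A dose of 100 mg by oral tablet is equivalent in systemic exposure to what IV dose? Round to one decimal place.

D_iv = 67.8 mg

Systemic exposure from an extravascular dose = F × D_ev, so the equivalent IV dose is F × D_ev.
D_iv = F × D_ev = 0.678 × 100 = 67.8 mg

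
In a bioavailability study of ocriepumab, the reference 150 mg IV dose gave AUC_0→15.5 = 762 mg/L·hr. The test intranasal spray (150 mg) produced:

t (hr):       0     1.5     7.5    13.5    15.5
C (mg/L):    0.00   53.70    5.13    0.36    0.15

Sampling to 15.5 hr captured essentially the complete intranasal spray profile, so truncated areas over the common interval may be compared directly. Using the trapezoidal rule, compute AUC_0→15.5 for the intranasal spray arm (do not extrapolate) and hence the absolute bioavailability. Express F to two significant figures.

Trapezoidal AUC_0→15.5 (intranasal spray):
  [0→1.5]: (0.00+53.70)/2 × 1.5 = 40.275
  [1.5→7.5]: (53.70+5.13)/2 × 6 = 176.49
  [7.5→13.5]: (5.13+0.36)/2 × 6 = 16.47
  [13.5→15.5]: (0.36+0.15)/2 × 2 = 0.51
  Sum = 233.745 mg/L·hr
F = (AUC_ev/D_ev)/(AUC_iv/D_iv) = (233.745/150)/(762/150) = 1.5583/5.08 = 0.3068

F = 0.31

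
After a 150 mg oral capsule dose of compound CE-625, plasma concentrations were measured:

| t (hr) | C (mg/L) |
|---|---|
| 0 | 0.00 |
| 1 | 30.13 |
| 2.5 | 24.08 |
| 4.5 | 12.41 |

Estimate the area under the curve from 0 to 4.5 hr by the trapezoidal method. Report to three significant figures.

AUC = 92.2 mg/L·hr

Trapezoidal AUC_0→4.5:
  [0→1]: (0.00+30.13)/2 × 1 = 15.065
  [1→2.5]: (30.13+24.08)/2 × 1.5 = 40.6575
  [2.5→4.5]: (24.08+12.41)/2 × 2 = 36.49
  Sum = 92.2125 mg/L·hr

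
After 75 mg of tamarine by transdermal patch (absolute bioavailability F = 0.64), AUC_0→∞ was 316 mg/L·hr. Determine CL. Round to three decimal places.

CL = F × Dose / AUC_0→∞
   = 0.64 × 75 / 316 = 0.151899 L/hr

CL = 0.152 L/hr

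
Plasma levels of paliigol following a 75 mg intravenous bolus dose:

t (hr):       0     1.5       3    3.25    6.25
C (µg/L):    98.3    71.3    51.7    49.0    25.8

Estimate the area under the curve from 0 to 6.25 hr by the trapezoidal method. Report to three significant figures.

Trapezoidal AUC_0→6.25:
  [0→1.5]: (98.3+71.3)/2 × 1.5 = 127.2
  [1.5→3]: (71.3+51.7)/2 × 1.5 = 92.25
  [3→3.25]: (51.7+49.0)/2 × 0.25 = 12.5875
  [3.25→6.25]: (49.0+25.8)/2 × 3 = 112.2
  Sum = 344.2375 µg/L·hr

AUC = 344 µg/L·hr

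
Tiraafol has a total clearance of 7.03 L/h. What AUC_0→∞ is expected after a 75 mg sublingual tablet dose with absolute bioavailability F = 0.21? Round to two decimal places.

AUC = 2.24 mg/L·h

AUC_0→∞ = F × Dose / CL
        = 0.21 × 75 / 7.03 = 2.2404 mg/L·h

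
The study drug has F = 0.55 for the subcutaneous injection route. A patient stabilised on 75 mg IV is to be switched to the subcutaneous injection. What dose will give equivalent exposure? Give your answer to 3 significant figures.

For equal systemic exposure: F × D_ev = D_iv
D_ev = D_iv / F = 75 / 0.55 = 136.364 mg

D_subcutaneous = 136 mg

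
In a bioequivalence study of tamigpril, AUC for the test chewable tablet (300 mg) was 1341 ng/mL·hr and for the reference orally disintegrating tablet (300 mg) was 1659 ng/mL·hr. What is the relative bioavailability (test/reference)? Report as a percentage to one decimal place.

F_rel = 80.8%

F_rel = (AUC_test/D_test) / (AUC_ref/D_ref)
      = (1341/300) / (1659/300)
      = 4.47 / 5.53 = 0.8083 = 80.83%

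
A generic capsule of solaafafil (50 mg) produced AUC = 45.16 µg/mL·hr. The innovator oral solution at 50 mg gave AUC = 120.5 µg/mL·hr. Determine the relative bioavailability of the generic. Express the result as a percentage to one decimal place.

F_rel = (AUC_test/D_test) / (AUC_ref/D_ref)
      = (45.16/50) / (120.5/50)
      = 0.9032 / 2.41 = 0.3748 = 37.48%

F_rel = 37.5%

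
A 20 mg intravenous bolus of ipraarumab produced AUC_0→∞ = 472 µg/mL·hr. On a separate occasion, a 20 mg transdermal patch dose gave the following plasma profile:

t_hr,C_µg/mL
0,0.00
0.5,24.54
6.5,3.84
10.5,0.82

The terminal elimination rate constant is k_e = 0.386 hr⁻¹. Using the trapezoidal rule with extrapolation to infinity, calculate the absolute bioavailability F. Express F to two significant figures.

F = 0.22

Trapezoidal AUC_0→10.5 (transdermal patch):
  [0→0.5]: (0.00+24.54)/2 × 0.5 = 6.135
  [0.5→6.5]: (24.54+3.84)/2 × 6 = 85.14
  [6.5→10.5]: (3.84+0.82)/2 × 4 = 9.32
  Sum = 100.595 µg/mL·hr
Tail: C_last/k_e = 0.82/0.386 = 2.124
AUC_0→∞ (transdermal patch) = 100.595 + 2.124 = 102.719 µg/mL·hr
F = (AUC_ev/D_ev)/(AUC_iv/D_iv) = (102.719/20)/(472/20) = 5.13595/23.6 = 0.2176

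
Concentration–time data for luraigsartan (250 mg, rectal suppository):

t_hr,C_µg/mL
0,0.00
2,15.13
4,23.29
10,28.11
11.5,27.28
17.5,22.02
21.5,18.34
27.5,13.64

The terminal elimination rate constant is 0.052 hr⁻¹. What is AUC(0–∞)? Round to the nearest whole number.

Trapezoidal AUC_0→27.5:
  [0→2]: (0.00+15.13)/2 × 2 = 15.13
  [2→4]: (15.13+23.29)/2 × 2 = 38.42
  [4→10]: (23.29+28.11)/2 × 6 = 154.2
  [10→11.5]: (28.11+27.28)/2 × 1.5 = 41.5425
  [11.5→17.5]: (27.28+22.02)/2 × 6 = 147.9
  [17.5→21.5]: (22.02+18.34)/2 × 4 = 80.72
  [21.5→27.5]: (18.34+13.64)/2 × 6 = 95.94
  Sum = 573.8525 µg/mL·hr
Extrapolated tail: C_last / k_e = 13.64 / 0.052 = 262.308
AUC_0→∞ = 573.8525 + 262.308 = 836.1605 µg/mL·hr

AUC = 836 µg/mL·hr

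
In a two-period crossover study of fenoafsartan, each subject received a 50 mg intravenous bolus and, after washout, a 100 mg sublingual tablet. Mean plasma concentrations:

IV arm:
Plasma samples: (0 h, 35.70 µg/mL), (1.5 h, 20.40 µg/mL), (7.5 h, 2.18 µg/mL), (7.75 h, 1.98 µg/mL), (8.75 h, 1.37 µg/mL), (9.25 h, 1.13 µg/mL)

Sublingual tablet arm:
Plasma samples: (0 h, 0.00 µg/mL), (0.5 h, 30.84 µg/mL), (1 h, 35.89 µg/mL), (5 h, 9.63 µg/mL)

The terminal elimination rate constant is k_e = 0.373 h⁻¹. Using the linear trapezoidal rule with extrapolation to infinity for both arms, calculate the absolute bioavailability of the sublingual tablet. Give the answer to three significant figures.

Trapezoidal AUC_0→9.25 (IV):
  [0→1.5]: (35.70+20.40)/2 × 1.5 = 42.075
  [1.5→7.5]: (20.40+2.18)/2 × 6 = 67.74
  [7.5→7.75]: (2.18+1.98)/2 × 0.25 = 0.52
  [7.75→8.75]: (1.98+1.37)/2 × 1 = 1.675
  [8.75→9.25]: (1.37+1.13)/2 × 0.5 = 0.625
  Sum = 112.635 µg/mL·h
IV tail: 1.13/0.373 = 3.029; AUC_iv,0→∞ = 112.635 + 3.029 = 115.664 µg/mL·h
Trapezoidal AUC_0→5 (sublingual tablet):
  [0→0.5]: (0.00+30.84)/2 × 0.5 = 7.71
  [0.5→1]: (30.84+35.89)/2 × 0.5 = 16.6825
  [1→5]: (35.89+9.63)/2 × 4 = 91.04
  Sum = 115.4325 µg/mL·h
sublingual tablet tail: 9.63/0.373 = 25.818; AUC_ev,0→∞ = 115.4325 + 25.818 = 141.2505 µg/mL·h
F = (AUC_ev/D_ev)/(AUC_iv/D_iv) = (141.2505/100)/(115.664/50) = 1.412505/2.31328 = 0.6106

F = 0.611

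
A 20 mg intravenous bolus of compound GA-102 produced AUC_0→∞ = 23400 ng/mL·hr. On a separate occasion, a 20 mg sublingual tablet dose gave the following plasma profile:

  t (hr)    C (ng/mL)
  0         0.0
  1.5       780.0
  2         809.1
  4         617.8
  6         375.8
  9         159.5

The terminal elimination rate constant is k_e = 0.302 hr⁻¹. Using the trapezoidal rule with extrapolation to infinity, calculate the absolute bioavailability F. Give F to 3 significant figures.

F = 0.202

Trapezoidal AUC_0→9 (sublingual tablet):
  [0→1.5]: (0.0+780.0)/2 × 1.5 = 585.0
  [1.5→2]: (780.0+809.1)/2 × 0.5 = 397.275
  [2→4]: (809.1+617.8)/2 × 2 = 1426.9
  [4→6]: (617.8+375.8)/2 × 2 = 993.6
  [6→9]: (375.8+159.5)/2 × 3 = 802.95
  Sum = 4205.725 ng/mL·hr
Tail: C_last/k_e = 159.5/0.302 = 528.146
AUC_0→∞ (sublingual tablet) = 4205.725 + 528.146 = 4733.871 ng/mL·hr
F = (AUC_ev/D_ev)/(AUC_iv/D_iv) = (4733.871/20)/(23400/20) = 236.69355/1170 = 0.2023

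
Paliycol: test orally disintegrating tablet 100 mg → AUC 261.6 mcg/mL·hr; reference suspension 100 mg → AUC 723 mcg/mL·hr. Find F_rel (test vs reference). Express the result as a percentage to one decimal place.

F_rel = (AUC_test/D_test) / (AUC_ref/D_ref)
      = (261.6/100) / (723/100)
      = 2.616 / 7.23 = 0.3618 = 36.18%

F_rel = 36.2%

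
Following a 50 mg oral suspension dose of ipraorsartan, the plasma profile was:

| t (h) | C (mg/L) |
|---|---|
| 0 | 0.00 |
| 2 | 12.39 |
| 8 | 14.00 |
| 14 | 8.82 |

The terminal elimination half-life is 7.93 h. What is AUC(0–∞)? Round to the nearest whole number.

AUC = 261 mg/L·h

Trapezoidal AUC_0→14:
  [0→2]: (0.00+12.39)/2 × 2 = 12.39
  [2→8]: (12.39+14.00)/2 × 6 = 79.17
  [8→14]: (14.00+8.82)/2 × 6 = 68.46
  Sum = 160.02 mg/L·h
k_e = ln2 / t½ = 0.693147 / 7.93 = 0.0874 h^-1
Extrapolated tail: C_last / k_e = 8.82 / 0.0874 = 100.915
AUC_0→∞ = 160.02 + 100.915 = 260.935 mg/L·h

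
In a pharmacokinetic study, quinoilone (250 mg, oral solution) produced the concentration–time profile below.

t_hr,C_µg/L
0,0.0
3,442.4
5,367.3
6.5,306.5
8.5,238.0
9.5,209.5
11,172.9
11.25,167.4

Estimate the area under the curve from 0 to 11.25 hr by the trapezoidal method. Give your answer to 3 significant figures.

Trapezoidal AUC_0→11.25:
  [0→3]: (0.0+442.4)/2 × 3 = 663.6
  [3→5]: (442.4+367.3)/2 × 2 = 809.7
  [5→6.5]: (367.3+306.5)/2 × 1.5 = 505.35
  [6.5→8.5]: (306.5+238.0)/2 × 2 = 544.5
  [8.5→9.5]: (238.0+209.5)/2 × 1 = 223.75
  [9.5→11]: (209.5+172.9)/2 × 1.5 = 286.8
  [11→11.25]: (172.9+167.4)/2 × 0.25 = 42.5375
  Sum = 3076.2375 µg/L·hr

AUC = 3080 µg/L·hr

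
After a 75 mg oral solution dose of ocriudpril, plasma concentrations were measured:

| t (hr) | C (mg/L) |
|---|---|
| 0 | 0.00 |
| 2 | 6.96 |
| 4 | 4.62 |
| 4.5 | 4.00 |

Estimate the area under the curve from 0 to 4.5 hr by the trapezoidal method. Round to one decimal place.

AUC = 20.7 mg/L·hr

Trapezoidal AUC_0→4.5:
  [0→2]: (0.00+6.96)/2 × 2 = 6.96
  [2→4]: (6.96+4.62)/2 × 2 = 11.58
  [4→4.5]: (4.62+4.00)/2 × 0.5 = 2.155
  Sum = 20.695 mg/L·hr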